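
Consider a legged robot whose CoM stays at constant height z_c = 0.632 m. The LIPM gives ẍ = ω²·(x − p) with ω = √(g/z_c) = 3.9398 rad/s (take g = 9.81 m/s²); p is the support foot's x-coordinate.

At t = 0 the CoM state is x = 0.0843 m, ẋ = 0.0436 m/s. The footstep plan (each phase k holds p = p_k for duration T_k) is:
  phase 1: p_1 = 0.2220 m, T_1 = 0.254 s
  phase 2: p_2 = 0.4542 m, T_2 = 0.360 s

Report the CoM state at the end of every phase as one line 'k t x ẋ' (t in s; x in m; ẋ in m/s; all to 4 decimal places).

1 0.2540 0.0224 -0.5708
2 0.6140 -0.7714 -4.5550

phase 1: p=0.2220, T=0.254, ωT=1.000709, cosh=1.543914, sinh=1.176296; start (x,ẋ)=(0.084300, 0.043600) → end (x,ẋ)=(0.022421, -0.570838)
phase 2: p=0.4542, T=0.360, ωT=1.418328, cosh=2.186164, sinh=1.944045; start (x,ẋ)=(0.022421, -0.570838) → end (x,ẋ)=(-0.771414, -4.555009)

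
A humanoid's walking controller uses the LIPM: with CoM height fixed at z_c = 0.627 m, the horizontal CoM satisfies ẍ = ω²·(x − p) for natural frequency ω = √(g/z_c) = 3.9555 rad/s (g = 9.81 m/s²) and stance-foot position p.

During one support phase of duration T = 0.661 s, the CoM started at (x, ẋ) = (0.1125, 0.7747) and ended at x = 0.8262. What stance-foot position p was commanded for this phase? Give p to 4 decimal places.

ωT = 3.9555·0.661 = 2.614586; cosh(ωT) = 6.867375, sinh(ωT) = 6.794177
x(T) = p + (x₀−p)·cosh(ωT) + (ẋ₀/ω)·sinh(ωT) ⇒ p·(1 − cosh) = x(T) − x₀·cosh − (ẋ₀/ω)·sinh
numerator   = 0.8262 − (0.1125)·6.867375 − (0.7747/3.9555)·6.794177 = -1.277046
denominator = 1 − 6.867375 = -5.867375
p = -1.277046 / -5.867375 = 0.2177

p = 0.2177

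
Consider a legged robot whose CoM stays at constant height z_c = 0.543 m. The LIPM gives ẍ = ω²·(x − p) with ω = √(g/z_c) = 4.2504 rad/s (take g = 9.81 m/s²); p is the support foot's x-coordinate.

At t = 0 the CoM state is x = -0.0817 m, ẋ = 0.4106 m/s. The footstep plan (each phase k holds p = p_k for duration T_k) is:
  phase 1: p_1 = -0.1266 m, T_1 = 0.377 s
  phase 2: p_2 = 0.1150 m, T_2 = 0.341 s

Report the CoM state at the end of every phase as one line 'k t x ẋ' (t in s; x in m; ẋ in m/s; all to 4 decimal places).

phase 1: p=-0.1266, T=0.377, ωT=1.602401, cosh=2.583175, sinh=2.381763; start (x,ẋ)=(-0.081700, 0.410600) → end (x,ẋ)=(0.219469, 1.515194)
phase 2: p=0.1150, T=0.341, ωT=1.449386, cosh=2.247607, sinh=2.012893; start (x,ẋ)=(0.219469, 1.515194) → end (x,ẋ)=(1.067367, 4.299358)

1 0.3770 0.2195 1.5152
2 0.7180 1.0674 4.2994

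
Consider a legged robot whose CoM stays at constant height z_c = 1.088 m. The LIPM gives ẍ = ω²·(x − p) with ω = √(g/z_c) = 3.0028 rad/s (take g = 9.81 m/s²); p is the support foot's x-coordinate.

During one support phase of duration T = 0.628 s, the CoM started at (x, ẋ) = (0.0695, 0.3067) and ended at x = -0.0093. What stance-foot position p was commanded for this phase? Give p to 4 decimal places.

ωT = 3.0028·0.628 = 1.885758; cosh(ωT) = 3.371533, sinh(ωT) = 3.219819
x(T) = p + (x₀−p)·cosh(ωT) + (ẋ₀/ω)·sinh(ωT) ⇒ p·(1 − cosh) = x(T) − x₀·cosh − (ẋ₀/ω)·sinh
numerator   = -0.0093 − (0.0695)·3.371533 − (0.3067/3.0028)·3.219819 = -0.572487
denominator = 1 − 3.371533 = -2.371533
p = -0.572487 / -2.371533 = 0.2414

p = 0.2414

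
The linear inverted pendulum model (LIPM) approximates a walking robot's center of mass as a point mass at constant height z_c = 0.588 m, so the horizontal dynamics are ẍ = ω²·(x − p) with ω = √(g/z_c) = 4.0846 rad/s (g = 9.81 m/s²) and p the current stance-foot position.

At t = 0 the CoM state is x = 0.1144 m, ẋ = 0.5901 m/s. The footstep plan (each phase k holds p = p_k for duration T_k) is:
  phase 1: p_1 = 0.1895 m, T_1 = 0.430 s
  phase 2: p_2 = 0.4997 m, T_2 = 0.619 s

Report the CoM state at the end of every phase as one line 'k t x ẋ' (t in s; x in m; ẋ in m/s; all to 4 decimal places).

1 0.4300 0.3714 0.8979
2 1.0490 1.0595 2.4000

phase 1: p=0.1895, T=0.430, ωT=1.756378, cosh=2.982046, sinh=2.809377; start (x,ẋ)=(0.114400, 0.590100) → end (x,ẋ)=(0.371418, 0.897919)
phase 2: p=0.4997, T=0.619, ωT=2.528367, cosh=6.306409, sinh=6.226619; start (x,ẋ)=(0.371418, 0.897919) → end (x,ẋ)=(1.059499, 2.400006)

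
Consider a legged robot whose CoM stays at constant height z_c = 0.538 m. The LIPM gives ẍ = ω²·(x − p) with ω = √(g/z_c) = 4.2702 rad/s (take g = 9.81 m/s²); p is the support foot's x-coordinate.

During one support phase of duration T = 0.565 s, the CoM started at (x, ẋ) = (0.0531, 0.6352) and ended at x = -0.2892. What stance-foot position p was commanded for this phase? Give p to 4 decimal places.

p = 0.3051

ωT = 4.2702·0.565 = 2.412663; cosh(ωT) = 5.626613, sinh(ωT) = 5.537037
x(T) = p + (x₀−p)·cosh(ωT) + (ẋ₀/ω)·sinh(ωT) ⇒ p·(1 − cosh) = x(T) − x₀·cosh − (ẋ₀/ω)·sinh
numerator   = -0.2892 − (0.0531)·5.626613 − (0.6352/4.2702)·5.537037 = -1.411617
denominator = 1 − 5.626613 = -4.626613
p = -1.411617 / -4.626613 = 0.3051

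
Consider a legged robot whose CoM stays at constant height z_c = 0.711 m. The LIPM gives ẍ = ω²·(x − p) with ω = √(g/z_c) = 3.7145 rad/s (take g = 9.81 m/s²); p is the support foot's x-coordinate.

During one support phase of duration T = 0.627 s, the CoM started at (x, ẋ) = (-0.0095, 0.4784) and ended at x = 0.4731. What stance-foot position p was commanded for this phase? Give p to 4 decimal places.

ωT = 3.7145·0.627 = 2.328991; cosh(ωT) = 5.182488, sinh(ωT) = 5.085094
x(T) = p + (x₀−p)·cosh(ωT) + (ẋ₀/ω)·sinh(ωT) ⇒ p·(1 − cosh) = x(T) − x₀·cosh − (ẋ₀/ω)·sinh
numerator   = 0.4731 − (-0.0095)·5.182488 − (0.4784/3.7145)·5.085094 = -0.132589
denominator = 1 − 5.182488 = -4.182488
p = -0.132589 / -4.182488 = 0.0317

p = 0.0317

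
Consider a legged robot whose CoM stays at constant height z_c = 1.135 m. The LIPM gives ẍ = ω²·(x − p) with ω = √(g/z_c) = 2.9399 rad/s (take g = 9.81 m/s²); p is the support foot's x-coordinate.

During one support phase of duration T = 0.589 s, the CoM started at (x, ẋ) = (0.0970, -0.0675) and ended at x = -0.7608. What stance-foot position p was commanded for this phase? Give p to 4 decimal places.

ωT = 2.9399·0.589 = 1.731601; cosh(ωT) = 2.913347, sinh(ωT) = 2.736346
x(T) = p + (x₀−p)·cosh(ωT) + (ẋ₀/ω)·sinh(ωT) ⇒ p·(1 − cosh) = x(T) − x₀·cosh − (ẋ₀/ω)·sinh
numerator   = -0.7608 − (0.0970)·2.913347 − (-0.0675/2.9399)·2.736346 = -0.980568
denominator = 1 − 2.913347 = -1.913347
p = -0.980568 / -1.913347 = 0.5125

p = 0.5125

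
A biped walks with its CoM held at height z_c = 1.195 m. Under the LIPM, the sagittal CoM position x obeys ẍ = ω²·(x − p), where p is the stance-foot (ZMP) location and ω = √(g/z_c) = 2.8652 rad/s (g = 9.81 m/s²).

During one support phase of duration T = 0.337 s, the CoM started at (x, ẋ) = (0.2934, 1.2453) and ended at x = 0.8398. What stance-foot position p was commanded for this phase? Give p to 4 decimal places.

p = 0.1774

ωT = 2.8652·0.337 = 0.965572; cosh(ωT) = 1.503528, sinh(ωT) = 1.122763
x(T) = p + (x₀−p)·cosh(ωT) + (ẋ₀/ω)·sinh(ωT) ⇒ p·(1 − cosh) = x(T) − x₀·cosh − (ẋ₀/ω)·sinh
numerator   = 0.8398 − (0.2934)·1.503528 − (1.2453/2.8652)·1.122763 = -0.089321
denominator = 1 − 1.503528 = -0.503528
p = -0.089321 / -0.503528 = 0.1774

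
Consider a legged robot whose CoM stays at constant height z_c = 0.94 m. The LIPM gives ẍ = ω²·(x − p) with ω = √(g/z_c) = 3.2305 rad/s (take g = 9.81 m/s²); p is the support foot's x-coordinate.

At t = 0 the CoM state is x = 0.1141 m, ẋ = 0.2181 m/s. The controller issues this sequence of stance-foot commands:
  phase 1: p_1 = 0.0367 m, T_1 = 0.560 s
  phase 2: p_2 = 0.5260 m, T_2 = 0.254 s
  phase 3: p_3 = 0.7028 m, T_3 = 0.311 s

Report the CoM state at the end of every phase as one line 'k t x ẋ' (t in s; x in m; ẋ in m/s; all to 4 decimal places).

phase 1: p=0.0367, T=0.560, ωT=1.809080, cosh=3.134317, sinh=2.970512; start (x,ẋ)=(0.114100, 0.218100) → end (x,ẋ)=(0.479844, 1.426343)
phase 2: p=0.5260, T=0.254, ωT=0.820547, cosh=1.355966, sinh=0.915776; start (x,ẋ)=(0.479844, 1.426343) → end (x,ẋ)=(0.867750, 1.797524)
phase 3: p=0.7028, T=0.311, ωT=1.004686, cosh=1.548604, sinh=1.182444; start (x,ẋ)=(0.867750, 1.797524) → end (x,ẋ)=(1.616182, 3.413744)

1 0.5600 0.4798 1.4263
2 0.8140 0.8678 1.7975
3 1.1250 1.6162 3.4137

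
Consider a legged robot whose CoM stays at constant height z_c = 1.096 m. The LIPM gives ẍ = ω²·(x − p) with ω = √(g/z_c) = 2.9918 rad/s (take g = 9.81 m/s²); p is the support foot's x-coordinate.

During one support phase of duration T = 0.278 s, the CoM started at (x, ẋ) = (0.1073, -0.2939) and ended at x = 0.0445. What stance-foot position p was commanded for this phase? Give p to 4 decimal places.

ωT = 2.9918·0.278 = 0.831720; cosh(ωT) = 1.366284, sinh(ωT) = 0.930984
x(T) = p + (x₀−p)·cosh(ωT) + (ẋ₀/ω)·sinh(ωT) ⇒ p·(1 − cosh) = x(T) − x₀·cosh − (ẋ₀/ω)·sinh
numerator   = 0.0445 − (0.1073)·1.366284 − (-0.2939/2.9918)·0.930984 = -0.010647
denominator = 1 − 1.366284 = -0.366284
p = -0.010647 / -0.366284 = 0.0291

p = 0.0291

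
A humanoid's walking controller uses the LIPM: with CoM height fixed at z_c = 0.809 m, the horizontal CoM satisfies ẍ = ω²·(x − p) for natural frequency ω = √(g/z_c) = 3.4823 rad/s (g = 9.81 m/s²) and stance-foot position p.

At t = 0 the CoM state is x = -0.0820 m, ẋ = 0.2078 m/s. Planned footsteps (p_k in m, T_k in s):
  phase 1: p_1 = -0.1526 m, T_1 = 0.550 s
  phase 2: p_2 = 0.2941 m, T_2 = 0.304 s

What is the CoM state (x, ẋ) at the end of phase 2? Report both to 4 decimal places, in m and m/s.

x = 0.8477, ẋ = 2.4655

phase 1: p=-0.1526, T=0.550, ωT=1.915265, cosh=3.468020, sinh=3.320717; start (x,ẋ)=(-0.082000, 0.207800) → end (x,ẋ)=(0.290400, 1.537054)
phase 2: p=0.2941, T=0.304, ωT=1.058619, cosh=1.614661, sinh=1.267727; start (x,ẋ)=(0.290400, 1.537054) → end (x,ẋ)=(0.847688, 2.465488)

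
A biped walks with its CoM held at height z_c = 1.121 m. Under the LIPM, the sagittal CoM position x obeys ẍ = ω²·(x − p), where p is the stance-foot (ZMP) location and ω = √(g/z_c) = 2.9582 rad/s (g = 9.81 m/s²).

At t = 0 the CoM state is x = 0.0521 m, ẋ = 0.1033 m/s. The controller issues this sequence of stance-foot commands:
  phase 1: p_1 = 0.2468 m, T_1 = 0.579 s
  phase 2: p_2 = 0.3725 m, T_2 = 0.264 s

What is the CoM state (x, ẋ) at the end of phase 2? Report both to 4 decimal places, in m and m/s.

phase 1: p=0.2468, T=0.579, ωT=1.712798, cosh=2.862406, sinh=2.682046; start (x,ẋ)=(0.052100, 0.103300) → end (x,ẋ)=(-0.216854, -1.249069)
phase 2: p=0.3725, T=0.264, ωT=0.780965, cosh=1.320771, sinh=0.862807; start (x,ẋ)=(-0.216854, -1.249069) → end (x,ẋ)=(-0.770212, -3.153974)

x = -0.7702, ẋ = -3.1540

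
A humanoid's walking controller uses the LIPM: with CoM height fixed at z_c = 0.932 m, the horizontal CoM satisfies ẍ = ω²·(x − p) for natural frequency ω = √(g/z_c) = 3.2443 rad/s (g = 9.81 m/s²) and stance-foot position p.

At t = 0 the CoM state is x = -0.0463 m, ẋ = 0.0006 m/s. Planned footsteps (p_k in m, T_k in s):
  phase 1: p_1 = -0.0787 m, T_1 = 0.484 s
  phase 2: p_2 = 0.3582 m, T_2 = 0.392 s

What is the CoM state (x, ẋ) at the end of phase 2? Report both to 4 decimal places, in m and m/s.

phase 1: p=-0.0787, T=0.484, ωT=1.570241, cosh=2.507901, sinh=2.299906; start (x,ẋ)=(-0.046300, 0.000600) → end (x,ẋ)=(0.002981, 0.243260)
phase 2: p=0.3582, T=0.392, ωT=1.271766, cosh=1.923741, sinh=1.643404; start (x,ẋ)=(0.002981, 0.243260) → end (x,ẋ)=(-0.201925, -1.425949)

x = -0.2019, ẋ = -1.4259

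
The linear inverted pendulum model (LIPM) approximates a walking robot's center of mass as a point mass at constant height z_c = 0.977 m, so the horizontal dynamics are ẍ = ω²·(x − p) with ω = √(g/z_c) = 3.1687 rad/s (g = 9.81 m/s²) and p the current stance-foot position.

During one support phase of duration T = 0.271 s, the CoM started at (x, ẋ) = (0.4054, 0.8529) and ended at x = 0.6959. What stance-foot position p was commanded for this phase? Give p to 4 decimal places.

ωT = 3.1687·0.271 = 0.858718; cosh(ωT) = 1.391919, sinh(ωT) = 0.968214
x(T) = p + (x₀−p)·cosh(ωT) + (ẋ₀/ω)·sinh(ωT) ⇒ p·(1 − cosh) = x(T) − x₀·cosh − (ẋ₀/ω)·sinh
numerator   = 0.6959 − (0.4054)·1.391919 − (0.8529/3.1687)·0.968214 = -0.128992
denominator = 1 − 1.391919 = -0.391919
p = -0.128992 / -0.391919 = 0.3291

p = 0.3291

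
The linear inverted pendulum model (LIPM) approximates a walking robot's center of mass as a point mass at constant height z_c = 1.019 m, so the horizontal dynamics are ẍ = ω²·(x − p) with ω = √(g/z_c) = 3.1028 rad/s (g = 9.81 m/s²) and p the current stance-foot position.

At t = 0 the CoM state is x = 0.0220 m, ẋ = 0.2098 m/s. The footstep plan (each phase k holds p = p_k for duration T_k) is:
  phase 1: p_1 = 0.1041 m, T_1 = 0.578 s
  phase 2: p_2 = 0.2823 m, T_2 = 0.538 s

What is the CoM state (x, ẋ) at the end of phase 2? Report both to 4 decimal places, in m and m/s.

x = -0.4409, ẋ = -2.1251

phase 1: p=0.1041, T=0.578, ωT=1.793418, cosh=3.088176, sinh=2.921786; start (x,ẋ)=(0.022000, 0.209800) → end (x,ẋ)=(0.048121, -0.096396)
phase 2: p=0.2823, T=0.538, ωT=1.669306, cosh=2.748431, sinh=2.560053; start (x,ẋ)=(0.048121, -0.096396) → end (x,ẋ)=(-0.440859, -2.125098)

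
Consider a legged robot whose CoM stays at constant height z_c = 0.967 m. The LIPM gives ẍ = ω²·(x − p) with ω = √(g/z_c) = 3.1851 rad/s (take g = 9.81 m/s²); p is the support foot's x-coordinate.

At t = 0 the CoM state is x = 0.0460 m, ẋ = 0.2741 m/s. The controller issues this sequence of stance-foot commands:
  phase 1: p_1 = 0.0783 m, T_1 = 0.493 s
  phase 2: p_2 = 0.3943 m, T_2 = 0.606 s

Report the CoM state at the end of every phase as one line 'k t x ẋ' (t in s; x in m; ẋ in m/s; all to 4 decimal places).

phase 1: p=0.0783, T=0.493, ωT=1.570254, cosh=2.507931, sinh=2.299939; start (x,ẋ)=(0.046000, 0.274100) → end (x,ẋ)=(0.195220, 0.450809)
phase 2: p=0.3943, T=0.606, ωT=1.930171, cosh=3.517905, sinh=3.372781; start (x,ẋ)=(0.195220, 0.450809) → end (x,ẋ)=(0.171327, -0.552747)

1 0.4930 0.1952 0.4508
2 1.0990 0.1713 -0.5527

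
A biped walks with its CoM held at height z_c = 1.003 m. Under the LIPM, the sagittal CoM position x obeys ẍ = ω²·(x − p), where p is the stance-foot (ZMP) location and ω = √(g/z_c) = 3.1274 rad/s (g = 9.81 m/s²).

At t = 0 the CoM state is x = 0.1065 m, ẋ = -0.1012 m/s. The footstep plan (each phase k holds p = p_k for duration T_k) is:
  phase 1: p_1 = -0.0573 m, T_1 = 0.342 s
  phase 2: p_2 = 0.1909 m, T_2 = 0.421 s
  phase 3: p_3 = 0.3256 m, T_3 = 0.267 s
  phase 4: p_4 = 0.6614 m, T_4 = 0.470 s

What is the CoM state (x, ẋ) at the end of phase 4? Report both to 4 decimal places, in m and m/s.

phase 1: p=-0.0573, T=0.342, ωT=1.069571, cosh=1.628642, sinh=1.285486; start (x,ẋ)=(0.106500, -0.101200) → end (x,ẋ)=(0.167874, 0.493695)
phase 2: p=0.1909, T=0.421, ωT=1.316635, cosh=1.999442, sinh=1.731406; start (x,ẋ)=(0.167874, 0.493695) → end (x,ẋ)=(0.418183, 0.862435)
phase 3: p=0.3256, T=0.267, ωT=0.835016, cosh=1.369359, sinh=0.935491; start (x,ẋ)=(0.418183, 0.862435) → end (x,ẋ)=(0.710358, 1.451850)
phase 4: p=0.6614, T=0.470, ωT=1.469878, cosh=2.289329, sinh=2.059376; start (x,ẋ)=(0.710358, 1.451850) → end (x,ẋ)=(1.729516, 3.639076)

x = 1.7295, ẋ = 3.6391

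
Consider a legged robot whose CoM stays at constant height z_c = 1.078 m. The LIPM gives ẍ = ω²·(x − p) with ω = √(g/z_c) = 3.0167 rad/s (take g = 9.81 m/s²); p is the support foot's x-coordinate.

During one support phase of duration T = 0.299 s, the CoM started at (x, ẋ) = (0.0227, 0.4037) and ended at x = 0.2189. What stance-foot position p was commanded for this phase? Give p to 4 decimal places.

ωT = 3.0167·0.299 = 0.901993; cosh(ωT) = 1.435135, sinh(ωT) = 1.029375
x(T) = p + (x₀−p)·cosh(ωT) + (ẋ₀/ω)·sinh(ωT) ⇒ p·(1 − cosh) = x(T) − x₀·cosh − (ẋ₀/ω)·sinh
numerator   = 0.2189 − (0.0227)·1.435135 − (0.4037/3.0167)·1.029375 = 0.048570
denominator = 1 − 1.435135 = -0.435135
p = 0.048570 / -0.435135 = -0.1116

p = -0.1116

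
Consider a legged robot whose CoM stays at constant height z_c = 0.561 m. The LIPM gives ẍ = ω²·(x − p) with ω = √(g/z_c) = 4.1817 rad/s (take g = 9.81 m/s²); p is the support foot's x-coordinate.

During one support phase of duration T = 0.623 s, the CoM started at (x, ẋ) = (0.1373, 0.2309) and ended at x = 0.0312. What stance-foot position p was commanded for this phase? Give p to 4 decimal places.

p = 0.2196

ωT = 4.1817·0.623 = 2.605199; cosh(ωT) = 6.803904, sinh(ωT) = 6.730016
x(T) = p + (x₀−p)·cosh(ωT) + (ẋ₀/ω)·sinh(ωT) ⇒ p·(1 − cosh) = x(T) − x₀·cosh − (ẋ₀/ω)·sinh
numerator   = 0.0312 − (0.1373)·6.803904 − (0.2309/4.1817)·6.730016 = -1.274586
denominator = 1 − 6.803904 = -5.803904
p = -1.274586 / -5.803904 = 0.2196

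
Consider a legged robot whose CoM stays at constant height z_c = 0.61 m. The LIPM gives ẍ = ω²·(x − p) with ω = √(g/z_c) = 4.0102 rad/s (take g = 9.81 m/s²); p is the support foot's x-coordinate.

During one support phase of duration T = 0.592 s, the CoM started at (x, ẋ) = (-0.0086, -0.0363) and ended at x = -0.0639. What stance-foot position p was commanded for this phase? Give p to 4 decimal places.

p = -0.0070

ωT = 4.0102·0.592 = 2.374038; cosh(ωT) = 5.416892, sinh(ωT) = 5.323788
x(T) = p + (x₀−p)·cosh(ωT) + (ẋ₀/ω)·sinh(ωT) ⇒ p·(1 − cosh) = x(T) − x₀·cosh − (ẋ₀/ω)·sinh
numerator   = -0.0639 − (-0.0086)·5.416892 − (-0.0363/4.0102)·5.323788 = 0.030876
denominator = 1 − 5.416892 = -4.416892
p = 0.030876 / -4.416892 = -0.0070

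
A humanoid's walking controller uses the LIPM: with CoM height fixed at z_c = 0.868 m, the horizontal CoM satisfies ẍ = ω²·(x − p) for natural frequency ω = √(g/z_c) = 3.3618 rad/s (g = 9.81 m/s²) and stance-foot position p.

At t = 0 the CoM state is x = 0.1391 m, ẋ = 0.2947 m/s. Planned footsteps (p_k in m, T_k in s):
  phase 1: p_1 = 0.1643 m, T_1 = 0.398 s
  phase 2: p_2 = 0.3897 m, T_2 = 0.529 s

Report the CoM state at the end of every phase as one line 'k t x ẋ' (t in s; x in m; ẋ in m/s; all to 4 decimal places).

phase 1: p=0.1643, T=0.398, ωT=1.337996, cosh=2.036885, sinh=1.774514; start (x,ẋ)=(0.139100, 0.294700) → end (x,ẋ)=(0.268527, 0.449938)
phase 2: p=0.3897, T=0.529, ωT=1.778392, cosh=3.044620, sinh=2.875710; start (x,ẋ)=(0.268527, 0.449938) → end (x,ẋ)=(0.405654, 0.198441)

1 0.3980 0.2685 0.4499
2 0.9270 0.4057 0.1984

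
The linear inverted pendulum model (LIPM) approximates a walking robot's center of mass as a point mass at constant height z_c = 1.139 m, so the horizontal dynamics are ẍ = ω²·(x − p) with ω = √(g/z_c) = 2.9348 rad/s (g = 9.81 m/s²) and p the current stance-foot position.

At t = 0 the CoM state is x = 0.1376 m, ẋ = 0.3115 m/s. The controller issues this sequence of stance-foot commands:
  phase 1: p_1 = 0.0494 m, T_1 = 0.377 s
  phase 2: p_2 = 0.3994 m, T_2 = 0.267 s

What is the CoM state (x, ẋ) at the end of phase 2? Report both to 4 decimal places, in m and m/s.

x = 0.5782, ẋ = 1.0018

phase 1: p=0.0494, T=0.377, ωT=1.106420, cosh=1.677127, sinh=1.346386; start (x,ẋ)=(0.137600, 0.311500) → end (x,ẋ)=(0.340228, 0.870936)
phase 2: p=0.3994, T=0.267, ωT=0.783592, cosh=1.323042, sinh=0.866279; start (x,ẋ)=(0.340228, 0.870936) → end (x,ẋ)=(0.578192, 1.001850)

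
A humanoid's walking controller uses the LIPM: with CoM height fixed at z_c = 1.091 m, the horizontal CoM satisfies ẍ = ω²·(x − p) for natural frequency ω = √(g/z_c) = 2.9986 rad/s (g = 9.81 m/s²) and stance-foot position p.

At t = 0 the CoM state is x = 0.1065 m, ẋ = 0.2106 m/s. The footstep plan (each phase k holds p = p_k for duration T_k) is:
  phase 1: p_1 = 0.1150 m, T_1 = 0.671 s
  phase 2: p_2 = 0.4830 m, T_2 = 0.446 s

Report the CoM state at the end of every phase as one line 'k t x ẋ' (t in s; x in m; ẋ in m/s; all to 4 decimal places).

phase 1: p=0.1150, T=0.671, ωT=2.012061, cosh=3.806212, sinh=3.672500; start (x,ẋ)=(0.106500, 0.210600) → end (x,ẋ)=(0.340577, 0.707983)
phase 2: p=0.4830, T=0.446, ωT=1.337376, cosh=2.035784, sinh=1.773250; start (x,ẋ)=(0.340577, 0.707983) → end (x,ẋ)=(0.611730, 0.684000)

1 0.6710 0.3406 0.7080
2 1.1170 0.6117 0.6840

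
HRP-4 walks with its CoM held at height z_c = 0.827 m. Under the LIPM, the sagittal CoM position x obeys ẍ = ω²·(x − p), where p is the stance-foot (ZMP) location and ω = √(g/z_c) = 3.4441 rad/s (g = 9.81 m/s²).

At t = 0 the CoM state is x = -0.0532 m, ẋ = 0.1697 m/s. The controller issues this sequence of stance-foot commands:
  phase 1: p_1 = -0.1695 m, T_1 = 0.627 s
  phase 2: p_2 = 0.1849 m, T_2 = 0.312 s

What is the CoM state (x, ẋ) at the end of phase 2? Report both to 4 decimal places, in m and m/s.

x = 1.7080, ẋ = 5.6533

phase 1: p=-0.1695, T=0.627, ωT=2.159451, cosh=4.390882, sinh=4.275494; start (x,ẋ)=(-0.053200, 0.169700) → end (x,ẋ)=(0.551825, 2.457677)
phase 2: p=0.1849, T=0.312, ωT=1.074559, cosh=1.635075, sinh=1.293627; start (x,ẋ)=(0.551825, 2.457677) → end (x,ẋ)=(1.707969, 5.653274)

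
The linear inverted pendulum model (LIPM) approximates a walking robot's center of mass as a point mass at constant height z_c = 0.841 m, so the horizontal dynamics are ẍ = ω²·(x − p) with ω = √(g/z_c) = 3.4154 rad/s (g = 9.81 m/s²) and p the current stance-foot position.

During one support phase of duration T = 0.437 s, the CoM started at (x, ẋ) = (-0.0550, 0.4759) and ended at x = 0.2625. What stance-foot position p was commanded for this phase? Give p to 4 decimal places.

ωT = 3.4154·0.437 = 1.492530; cosh(ωT) = 2.336569, sinh(ωT) = 2.111766
x(T) = p + (x₀−p)·cosh(ωT) + (ẋ₀/ω)·sinh(ωT) ⇒ p·(1 − cosh) = x(T) − x₀·cosh − (ẋ₀/ω)·sinh
numerator   = 0.2625 − (-0.0550)·2.336569 − (0.4759/3.4154)·2.111766 = 0.096759
denominator = 1 − 2.336569 = -1.336569
p = 0.096759 / -1.336569 = -0.0724

p = -0.0724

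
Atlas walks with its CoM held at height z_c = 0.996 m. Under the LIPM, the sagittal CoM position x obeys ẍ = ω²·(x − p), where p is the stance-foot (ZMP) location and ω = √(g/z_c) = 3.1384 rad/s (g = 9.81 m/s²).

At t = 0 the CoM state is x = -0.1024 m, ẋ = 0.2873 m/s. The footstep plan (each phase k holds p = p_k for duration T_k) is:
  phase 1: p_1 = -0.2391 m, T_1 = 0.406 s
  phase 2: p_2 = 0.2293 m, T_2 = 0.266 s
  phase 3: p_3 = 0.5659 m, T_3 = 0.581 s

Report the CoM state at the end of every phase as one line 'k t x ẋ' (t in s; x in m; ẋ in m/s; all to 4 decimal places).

1 0.4060 0.1753 1.2609
2 0.6720 0.5311 1.5679
3 1.2530 1.9619 4.6519

phase 1: p=-0.2391, T=0.406, ωT=1.274190, cosh=1.927731, sinh=1.648074; start (x,ẋ)=(-0.102400, 0.287300) → end (x,ẋ)=(0.175291, 1.260893)
phase 2: p=0.2293, T=0.266, ωT=0.834814, cosh=1.369171, sinh=0.935216; start (x,ẋ)=(0.175291, 1.260893) → end (x,ẋ)=(0.531088, 1.567857)
phase 3: p=0.5659, T=0.581, ωT=1.823410, cosh=3.177209, sinh=3.015734; start (x,ẋ)=(0.531088, 1.567857) → end (x,ẋ)=(1.961871, 4.651927)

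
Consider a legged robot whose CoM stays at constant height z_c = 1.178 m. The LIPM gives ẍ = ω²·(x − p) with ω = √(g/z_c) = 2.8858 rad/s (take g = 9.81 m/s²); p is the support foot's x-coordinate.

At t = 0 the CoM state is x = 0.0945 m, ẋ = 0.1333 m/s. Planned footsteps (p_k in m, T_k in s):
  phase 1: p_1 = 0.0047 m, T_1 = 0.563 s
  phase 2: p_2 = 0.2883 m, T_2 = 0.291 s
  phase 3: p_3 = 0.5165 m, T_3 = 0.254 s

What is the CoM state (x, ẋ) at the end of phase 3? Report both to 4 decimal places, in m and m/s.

x = 1.1761, ẋ = 2.3845

phase 1: p=0.0047, T=0.563, ωT=1.624705, cosh=2.636946, sinh=2.439977; start (x,ẋ)=(0.094500, 0.133300) → end (x,ẋ)=(0.354204, 0.983812)
phase 2: p=0.2883, T=0.291, ωT=0.839768, cosh=1.373820, sinh=0.942009; start (x,ẋ)=(0.354204, 0.983812) → end (x,ẋ)=(0.699986, 1.530739)
phase 3: p=0.5165, T=0.254, ωT=0.732993, cosh=1.280885, sinh=0.800416; start (x,ẋ)=(0.699986, 1.530739) → end (x,ẋ)=(1.176096, 2.384524)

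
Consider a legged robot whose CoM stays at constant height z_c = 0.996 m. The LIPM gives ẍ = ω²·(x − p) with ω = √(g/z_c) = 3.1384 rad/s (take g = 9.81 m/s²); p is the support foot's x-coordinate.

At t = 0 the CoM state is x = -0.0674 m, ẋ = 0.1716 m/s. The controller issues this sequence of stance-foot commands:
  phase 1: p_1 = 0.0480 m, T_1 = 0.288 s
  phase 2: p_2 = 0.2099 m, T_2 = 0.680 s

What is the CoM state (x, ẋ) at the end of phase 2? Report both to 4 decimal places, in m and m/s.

phase 1: p=0.0480, T=0.288, ωT=0.903859, cosh=1.437059, sinh=1.032055; start (x,ẋ)=(-0.067400, 0.171600) → end (x,ẋ)=(-0.061406, -0.127181)
phase 2: p=0.2099, T=0.680, ωT=2.134112, cosh=4.283945, sinh=4.165595; start (x,ẋ)=(-0.061406, -0.127181) → end (x,ẋ)=(-1.121169, -4.091709)

x = -1.1212, ẋ = -4.0917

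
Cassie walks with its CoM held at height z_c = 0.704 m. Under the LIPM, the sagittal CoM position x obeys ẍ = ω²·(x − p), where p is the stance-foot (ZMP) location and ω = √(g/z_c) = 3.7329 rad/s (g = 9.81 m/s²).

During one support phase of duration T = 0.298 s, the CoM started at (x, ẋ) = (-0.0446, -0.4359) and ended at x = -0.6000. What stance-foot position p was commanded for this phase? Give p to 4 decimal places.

p = 0.5348

ωT = 3.7329·0.298 = 1.112404; cosh(ωT) = 1.685215, sinh(ωT) = 1.356447
x(T) = p + (x₀−p)·cosh(ωT) + (ẋ₀/ω)·sinh(ωT) ⇒ p·(1 − cosh) = x(T) − x₀·cosh − (ẋ₀/ω)·sinh
numerator   = -0.6000 − (-0.0446)·1.685215 − (-0.4359/3.7329)·1.356447 = -0.366444
denominator = 1 − 1.685215 = -0.685215
p = -0.366444 / -0.685215 = 0.5348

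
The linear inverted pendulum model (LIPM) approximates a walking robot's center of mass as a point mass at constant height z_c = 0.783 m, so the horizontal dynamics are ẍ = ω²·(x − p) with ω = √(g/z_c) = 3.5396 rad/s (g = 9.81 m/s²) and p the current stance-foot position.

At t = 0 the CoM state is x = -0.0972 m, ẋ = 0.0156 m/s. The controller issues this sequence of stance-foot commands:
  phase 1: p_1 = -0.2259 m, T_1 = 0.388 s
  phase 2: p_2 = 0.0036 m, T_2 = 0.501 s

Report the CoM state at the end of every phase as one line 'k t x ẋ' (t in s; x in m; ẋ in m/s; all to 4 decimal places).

phase 1: p=-0.2259, T=0.388, ωT=1.373365, cosh=2.100934, sinh=1.847681; start (x,ẋ)=(-0.097200, 0.015600) → end (x,ẋ)=(0.052633, 0.874479)
phase 2: p=0.0036, T=0.501, ωT=1.773340, cosh=3.030129, sinh=2.860364; start (x,ẋ)=(0.052633, 0.874479) → end (x,ẋ)=(0.858847, 3.146225)

1 0.3880 0.0526 0.8745
2 0.8890 0.8588 3.1462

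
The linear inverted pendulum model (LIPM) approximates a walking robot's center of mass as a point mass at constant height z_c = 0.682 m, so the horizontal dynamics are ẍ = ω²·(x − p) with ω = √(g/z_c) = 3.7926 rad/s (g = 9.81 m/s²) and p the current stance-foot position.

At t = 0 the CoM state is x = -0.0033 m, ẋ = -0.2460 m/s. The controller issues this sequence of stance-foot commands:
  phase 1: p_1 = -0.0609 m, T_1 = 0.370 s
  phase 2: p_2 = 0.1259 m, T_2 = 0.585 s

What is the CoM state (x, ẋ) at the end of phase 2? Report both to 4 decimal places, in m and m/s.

phase 1: p=-0.0609, T=0.370, ωT=1.403262, cosh=2.157122, sinh=1.911328; start (x,ẋ)=(-0.003300, -0.246000) → end (x,ẋ)=(-0.060625, -0.113115)
phase 2: p=0.1259, T=0.585, ωT=2.218671, cosh=4.651928, sinh=4.543174; start (x,ẋ)=(-0.060625, -0.113115) → end (x,ẋ)=(-0.877300, -3.740104)

x = -0.8773, ẋ = -3.7401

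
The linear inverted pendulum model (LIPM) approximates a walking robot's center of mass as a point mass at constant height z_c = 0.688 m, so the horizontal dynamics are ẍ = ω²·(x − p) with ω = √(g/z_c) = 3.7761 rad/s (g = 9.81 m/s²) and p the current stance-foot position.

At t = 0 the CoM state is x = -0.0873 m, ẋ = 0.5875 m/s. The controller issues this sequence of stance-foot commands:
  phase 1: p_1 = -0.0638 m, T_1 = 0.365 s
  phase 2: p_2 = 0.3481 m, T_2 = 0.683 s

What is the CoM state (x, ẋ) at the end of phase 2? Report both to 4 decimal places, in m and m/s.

x = 1.0706, ẋ = 2.8589

phase 1: p=-0.0638, T=0.365, ωT=1.378276, cosh=2.110035, sinh=1.858022; start (x,ẋ)=(-0.087300, 0.587500) → end (x,ẋ)=(0.175692, 1.074768)
phase 2: p=0.3481, T=0.683, ωT=2.579076, cosh=6.630399, sinh=6.554555; start (x,ẋ)=(0.175692, 1.074768) → end (x,ẋ)=(1.070550, 2.858935)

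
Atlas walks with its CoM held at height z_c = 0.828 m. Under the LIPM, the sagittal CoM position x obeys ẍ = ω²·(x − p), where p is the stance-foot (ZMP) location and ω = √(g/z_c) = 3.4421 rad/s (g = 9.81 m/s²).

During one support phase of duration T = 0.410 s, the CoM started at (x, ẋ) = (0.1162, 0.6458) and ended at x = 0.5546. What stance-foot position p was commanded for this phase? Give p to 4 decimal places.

p = 0.0509

ωT = 3.4421·0.410 = 1.411261; cosh(ωT) = 2.172480, sinh(ωT) = 1.928644
x(T) = p + (x₀−p)·cosh(ωT) + (ẋ₀/ω)·sinh(ωT) ⇒ p·(1 − cosh) = x(T) − x₀·cosh − (ẋ₀/ω)·sinh
numerator   = 0.5546 − (0.1162)·2.172480 − (0.6458/3.4421)·1.928644 = -0.059691
denominator = 1 − 2.172480 = -1.172480
p = -0.059691 / -1.172480 = 0.0509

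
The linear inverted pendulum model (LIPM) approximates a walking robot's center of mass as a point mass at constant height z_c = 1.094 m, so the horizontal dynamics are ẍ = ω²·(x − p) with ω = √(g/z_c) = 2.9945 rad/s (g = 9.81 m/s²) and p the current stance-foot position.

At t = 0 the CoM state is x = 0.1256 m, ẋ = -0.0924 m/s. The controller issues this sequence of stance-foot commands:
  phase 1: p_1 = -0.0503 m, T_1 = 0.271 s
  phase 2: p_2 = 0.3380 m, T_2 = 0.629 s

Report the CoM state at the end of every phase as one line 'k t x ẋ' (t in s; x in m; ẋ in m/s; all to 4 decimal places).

1 0.2710 0.1589 0.3514
2 0.9000 0.1124 -0.5407

phase 1: p=-0.0503, T=0.271, ωT=0.811509, cosh=1.347745, sinh=0.903558; start (x,ẋ)=(0.125600, -0.092400) → end (x,ẋ)=(0.158888, 0.351402)
phase 2: p=0.3380, T=0.629, ωT=1.883541, cosh=3.364400, sinh=3.212349; start (x,ẋ)=(0.158888, 0.351402) → end (x,ẋ)=(0.112361, -0.540692)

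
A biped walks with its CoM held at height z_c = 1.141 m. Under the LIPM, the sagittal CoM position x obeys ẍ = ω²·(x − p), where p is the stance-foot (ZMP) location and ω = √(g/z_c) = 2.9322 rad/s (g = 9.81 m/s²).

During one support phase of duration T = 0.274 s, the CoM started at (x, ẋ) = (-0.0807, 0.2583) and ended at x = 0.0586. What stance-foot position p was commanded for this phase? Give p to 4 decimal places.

p = -0.2589

ωT = 2.9322·0.274 = 0.803423; cosh(ωT) = 1.340483, sinh(ωT) = 0.892689
x(T) = p + (x₀−p)·cosh(ωT) + (ẋ₀/ω)·sinh(ωT) ⇒ p·(1 − cosh) = x(T) − x₀·cosh − (ẋ₀/ω)·sinh
numerator   = 0.0586 − (-0.0807)·1.340483 − (0.2583/2.9322)·0.892689 = 0.088139
denominator = 1 − 1.340483 = -0.340483
p = 0.088139 / -0.340483 = -0.2589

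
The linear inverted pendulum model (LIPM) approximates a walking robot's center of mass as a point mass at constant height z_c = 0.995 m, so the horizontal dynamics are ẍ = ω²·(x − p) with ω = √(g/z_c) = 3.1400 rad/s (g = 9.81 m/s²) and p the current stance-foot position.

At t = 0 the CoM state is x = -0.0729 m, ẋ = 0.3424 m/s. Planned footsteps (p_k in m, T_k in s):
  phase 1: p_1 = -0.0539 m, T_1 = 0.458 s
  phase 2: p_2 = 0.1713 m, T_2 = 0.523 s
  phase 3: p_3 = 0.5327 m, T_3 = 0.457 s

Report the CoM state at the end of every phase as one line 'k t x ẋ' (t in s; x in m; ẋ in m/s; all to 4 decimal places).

phase 1: p=-0.0539, T=0.458, ωT=1.438120, cosh=2.225071, sinh=1.987697; start (x,ẋ)=(-0.072900, 0.342400) → end (x,ẋ)=(0.120571, 0.643278)
phase 2: p=0.1713, T=0.523, ωT=1.642220, cosh=2.680088, sinh=2.486538; start (x,ẋ)=(0.120571, 0.643278) → end (x,ẋ)=(0.544749, 1.327966)
phase 3: p=0.5327, T=0.457, ωT=1.434980, cosh=2.218841, sinh=1.980720; start (x,ẋ)=(0.544749, 1.327966) → end (x,ẋ)=(1.397120, 3.021484)

1 0.4580 0.1206 0.6433
2 0.9810 0.5447 1.3280
3 1.4380 1.3971 3.0215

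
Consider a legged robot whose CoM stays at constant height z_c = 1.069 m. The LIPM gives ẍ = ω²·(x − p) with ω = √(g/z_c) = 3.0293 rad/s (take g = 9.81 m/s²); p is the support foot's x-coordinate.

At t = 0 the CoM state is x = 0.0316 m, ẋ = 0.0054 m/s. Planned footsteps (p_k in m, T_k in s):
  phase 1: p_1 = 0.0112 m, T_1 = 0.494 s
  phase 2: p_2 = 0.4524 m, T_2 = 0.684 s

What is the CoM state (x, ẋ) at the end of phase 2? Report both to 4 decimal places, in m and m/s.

x = -0.9336, ẋ = -4.0318

phase 1: p=0.0112, T=0.494, ωT=1.496474, cosh=2.344917, sinh=2.120999; start (x,ẋ)=(0.031600, 0.005400) → end (x,ẋ)=(0.062817, 0.143735)
phase 2: p=0.4524, T=0.684, ωT=2.072041, cosh=4.033472, sinh=3.907544; start (x,ẋ)=(0.062817, 0.143735) → end (x,ẋ)=(-0.933565, -4.031787)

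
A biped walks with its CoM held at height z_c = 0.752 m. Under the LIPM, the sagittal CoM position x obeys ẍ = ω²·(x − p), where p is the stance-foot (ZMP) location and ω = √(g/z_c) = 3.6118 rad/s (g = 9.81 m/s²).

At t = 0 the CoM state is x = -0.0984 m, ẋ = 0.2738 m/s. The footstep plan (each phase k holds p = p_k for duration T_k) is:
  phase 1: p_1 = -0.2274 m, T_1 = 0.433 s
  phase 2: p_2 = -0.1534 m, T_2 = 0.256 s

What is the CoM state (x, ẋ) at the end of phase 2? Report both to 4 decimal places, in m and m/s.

x = 0.9742, ẋ = 4.1626

phase 1: p=-0.2274, T=0.433, ωT=1.563909, cosh=2.493389, sinh=2.284073; start (x,ẋ)=(-0.098400, 0.273800) → end (x,ẋ)=(0.267396, 1.746890)
phase 2: p=-0.1534, T=0.256, ωT=0.924621, cosh=1.458797, sinh=1.062115; start (x,ẋ)=(0.267396, 1.746890) → end (x,ẋ)=(0.974161, 4.162594)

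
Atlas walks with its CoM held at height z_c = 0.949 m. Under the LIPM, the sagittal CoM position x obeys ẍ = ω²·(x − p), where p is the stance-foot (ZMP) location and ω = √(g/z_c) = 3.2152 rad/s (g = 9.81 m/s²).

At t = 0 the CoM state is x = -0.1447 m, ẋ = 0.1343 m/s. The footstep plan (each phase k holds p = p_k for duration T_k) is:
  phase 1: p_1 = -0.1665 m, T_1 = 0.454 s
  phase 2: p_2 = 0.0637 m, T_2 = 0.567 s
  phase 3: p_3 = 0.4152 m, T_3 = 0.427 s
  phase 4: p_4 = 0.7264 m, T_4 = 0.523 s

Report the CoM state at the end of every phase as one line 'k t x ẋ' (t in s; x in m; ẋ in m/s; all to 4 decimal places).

phase 1: p=-0.1665, T=0.454, ωT=1.459701, cosh=2.268489, sinh=2.036183; start (x,ẋ)=(-0.144700, 0.134300) → end (x,ẋ)=(-0.031995, 0.447377)
phase 2: p=0.0637, T=0.567, ωT=1.823018, cosh=3.176027, sinh=3.014489; start (x,ẋ)=(-0.031995, 0.447377) → end (x,ẋ)=(0.179220, 0.493388)
phase 3: p=0.4152, T=0.427, ωT=1.372890, cosh=2.100058, sinh=1.846684; start (x,ẋ)=(0.179220, 0.493388) → end (x,ẋ)=(0.203010, -0.364981)
phase 4: p=0.7264, T=0.523, ωT=1.681550, cosh=2.779981, sinh=2.593896; start (x,ẋ)=(0.203010, -0.364981) → end (x,ẋ)=(-1.023067, -5.379658)

1 0.4540 -0.0320 0.4474
2 1.0210 0.1792 0.4934
3 1.4480 0.2030 -0.3650
4 1.9710 -1.0231 -5.3797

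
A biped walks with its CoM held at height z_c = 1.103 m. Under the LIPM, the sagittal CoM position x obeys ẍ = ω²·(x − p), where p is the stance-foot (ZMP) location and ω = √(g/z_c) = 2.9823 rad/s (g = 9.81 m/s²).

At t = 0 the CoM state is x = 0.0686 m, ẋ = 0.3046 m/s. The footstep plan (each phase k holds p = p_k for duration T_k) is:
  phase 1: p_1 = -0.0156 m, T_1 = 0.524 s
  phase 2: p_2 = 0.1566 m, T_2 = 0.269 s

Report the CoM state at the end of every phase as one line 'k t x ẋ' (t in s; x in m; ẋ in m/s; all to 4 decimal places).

1 0.5240 0.4271 1.3315
2 0.7930 0.9168 2.5023

phase 1: p=-0.0156, T=0.524, ωT=1.562725, cosh=2.490686, sinh=2.281122; start (x,ẋ)=(0.068600, 0.304600) → end (x,ẋ)=(0.427100, 1.331475)
phase 2: p=0.1566, T=0.269, ωT=0.802239, cosh=1.339427, sinh=0.891102; start (x,ẋ)=(0.427100, 1.331475) → end (x,ẋ)=(0.916756, 2.502276)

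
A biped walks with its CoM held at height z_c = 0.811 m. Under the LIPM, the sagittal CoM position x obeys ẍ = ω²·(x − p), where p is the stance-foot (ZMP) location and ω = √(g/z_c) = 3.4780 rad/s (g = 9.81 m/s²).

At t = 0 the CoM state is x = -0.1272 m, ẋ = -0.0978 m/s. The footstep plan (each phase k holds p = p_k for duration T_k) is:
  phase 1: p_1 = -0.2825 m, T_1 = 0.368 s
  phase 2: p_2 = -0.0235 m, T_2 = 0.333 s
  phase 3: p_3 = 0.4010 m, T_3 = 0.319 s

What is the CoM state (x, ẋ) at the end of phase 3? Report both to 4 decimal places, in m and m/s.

x = 0.6344, ẋ = 1.3734

phase 1: p=-0.2825, T=0.368, ωT=1.279904, cosh=1.937179, sinh=1.659115; start (x,ẋ)=(-0.127200, -0.097800) → end (x,ẋ)=(-0.028310, 0.706687)
phase 2: p=-0.0235, T=0.333, ωT=1.158174, cosh=1.749086, sinh=1.435027; start (x,ẋ)=(-0.028310, 0.706687) → end (x,ẋ)=(0.259668, 1.212052)
phase 3: p=0.4010, T=0.319, ωT=1.109482, cosh=1.681258, sinh=1.351529; start (x,ẋ)=(0.259668, 1.212052) → end (x,ẋ)=(0.634379, 1.373422)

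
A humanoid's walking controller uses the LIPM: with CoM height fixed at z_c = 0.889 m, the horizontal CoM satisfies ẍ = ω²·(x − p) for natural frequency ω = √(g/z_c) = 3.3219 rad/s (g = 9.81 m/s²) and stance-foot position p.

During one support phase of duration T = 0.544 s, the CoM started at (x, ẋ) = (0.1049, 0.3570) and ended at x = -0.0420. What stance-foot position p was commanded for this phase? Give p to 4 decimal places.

ωT = 3.3219·0.544 = 1.807114; cosh(ωT) = 3.128481, sinh(ωT) = 2.964354
x(T) = p + (x₀−p)·cosh(ωT) + (ẋ₀/ω)·sinh(ωT) ⇒ p·(1 − cosh) = x(T) − x₀·cosh − (ẋ₀/ω)·sinh
numerator   = -0.0420 − (0.1049)·3.128481 − (0.3570/3.3219)·2.964354 = -0.688753
denominator = 1 − 3.128481 = -2.128481
p = -0.688753 / -2.128481 = 0.3236

p = 0.3236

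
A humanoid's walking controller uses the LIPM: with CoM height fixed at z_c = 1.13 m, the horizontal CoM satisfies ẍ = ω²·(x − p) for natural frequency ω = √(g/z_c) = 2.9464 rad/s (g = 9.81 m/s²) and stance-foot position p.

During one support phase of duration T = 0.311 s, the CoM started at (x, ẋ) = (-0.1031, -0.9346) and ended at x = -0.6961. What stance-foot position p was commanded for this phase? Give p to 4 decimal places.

ωT = 2.9464·0.311 = 0.916330; cosh(ωT) = 1.450042, sinh(ωT) = 1.050058
x(T) = p + (x₀−p)·cosh(ωT) + (ẋ₀/ω)·sinh(ωT) ⇒ p·(1 − cosh) = x(T) − x₀·cosh − (ẋ₀/ω)·sinh
numerator   = -0.6961 − (-0.1031)·1.450042 − (-0.9346/2.9464)·1.050058 = -0.213522
denominator = 1 − 1.450042 = -0.450042
p = -0.213522 / -0.450042 = 0.4744

p = 0.4744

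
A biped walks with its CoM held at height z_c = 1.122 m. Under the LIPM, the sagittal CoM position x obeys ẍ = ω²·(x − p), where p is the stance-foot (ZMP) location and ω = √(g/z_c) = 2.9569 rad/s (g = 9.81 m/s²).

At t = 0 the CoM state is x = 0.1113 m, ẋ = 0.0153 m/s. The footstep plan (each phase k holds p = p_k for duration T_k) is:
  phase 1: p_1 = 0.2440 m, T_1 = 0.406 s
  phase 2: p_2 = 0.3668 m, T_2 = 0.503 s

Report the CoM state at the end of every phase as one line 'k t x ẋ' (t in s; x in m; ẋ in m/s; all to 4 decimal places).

1 0.4060 0.0114 -0.5649
2 0.9090 -0.8608 -3.5200

phase 1: p=0.2440, T=0.406, ωT=1.200501, cosh=1.811413, sinh=1.510369; start (x,ẋ)=(0.111300, 0.015300) → end (x,ẋ)=(0.011441, -0.564925)
phase 2: p=0.3668, T=0.503, ωT=1.487321, cosh=2.325600, sinh=2.099623; start (x,ẋ)=(0.011441, -0.564925) → end (x,ẋ)=(-0.860763, -3.519994)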